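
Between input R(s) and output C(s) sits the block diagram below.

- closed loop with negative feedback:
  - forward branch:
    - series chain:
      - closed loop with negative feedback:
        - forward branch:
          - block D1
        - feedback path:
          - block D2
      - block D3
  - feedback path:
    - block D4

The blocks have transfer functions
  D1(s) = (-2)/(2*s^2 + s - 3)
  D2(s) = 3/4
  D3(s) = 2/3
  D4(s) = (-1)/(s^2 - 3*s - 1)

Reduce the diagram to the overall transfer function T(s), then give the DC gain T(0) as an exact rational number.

(1) apply the feedback formula to D1, D2 = (-4)/(4*s^2 + 2*s - 9)
(2) combine [D1/(1+D1*D2)], D3 in series = (-8)/(12*s^2 + 6*s - 27)
(3) apply the feedback formula to ([D1/(1+D1*D2)]*D3), D4 = (-8*s^2 + 24*s + 8)/(12*s^4 - 30*s^3 - 57*s^2 + 75*s + 35)
The step-3 result is T(s). Setting s = 0: T(0) = 8/35.

Hence the answer: 8/35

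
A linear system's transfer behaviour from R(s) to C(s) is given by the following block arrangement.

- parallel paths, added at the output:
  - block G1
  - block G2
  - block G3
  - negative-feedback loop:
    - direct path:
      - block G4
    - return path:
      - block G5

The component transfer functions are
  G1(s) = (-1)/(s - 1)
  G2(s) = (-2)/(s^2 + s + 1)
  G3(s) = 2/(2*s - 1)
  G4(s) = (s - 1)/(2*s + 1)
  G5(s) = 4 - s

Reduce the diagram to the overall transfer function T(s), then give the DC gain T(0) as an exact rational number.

Step 1: feedback reduction of G4, G5 = (1 - s)/(s^2 - 7*s + 3)
Step 2: add G1, G2, G3, [G4/(1+G4*G5)] (parallel) = (-2*s^5 - 2*s^4 + 39*s^3 - 51*s^2 + 33*s - 8)/(2*s^6 - 15*s^5 + 13*s^4 - 5*s^3 + 15*s^2 - 13*s + 3)
The step-2 result is T(s). Setting s = 0: T(0) = -8/3.

Therefore the answer is -8/3.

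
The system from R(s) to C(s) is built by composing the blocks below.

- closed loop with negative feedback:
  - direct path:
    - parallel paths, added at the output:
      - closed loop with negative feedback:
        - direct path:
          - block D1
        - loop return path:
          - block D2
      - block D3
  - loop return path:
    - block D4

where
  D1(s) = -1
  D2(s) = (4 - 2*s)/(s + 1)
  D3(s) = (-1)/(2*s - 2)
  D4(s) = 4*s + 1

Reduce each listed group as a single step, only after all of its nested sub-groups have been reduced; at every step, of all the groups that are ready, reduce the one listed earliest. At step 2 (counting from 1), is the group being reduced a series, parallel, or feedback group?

The answer is parallel.

Reasoning:
[1] reduce the feedback loop with forward D1 and return D2
[2] combine [D1/(1+D1*D2)], D3 in parallel
[3] collapse the loop (([D1/(1+D1*D2)]+D3) forward, D4 return)
At step 2 the group reduced is parallel.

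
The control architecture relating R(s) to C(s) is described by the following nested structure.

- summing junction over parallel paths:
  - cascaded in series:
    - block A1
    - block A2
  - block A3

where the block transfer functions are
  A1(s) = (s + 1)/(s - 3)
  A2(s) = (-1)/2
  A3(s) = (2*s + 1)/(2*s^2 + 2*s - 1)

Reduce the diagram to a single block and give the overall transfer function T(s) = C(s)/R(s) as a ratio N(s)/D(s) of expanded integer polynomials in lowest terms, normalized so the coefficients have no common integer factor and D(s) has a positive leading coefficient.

Step 1: reduce the series chain A1, A2 -> (-s - 1)/(2*s - 6)
Step 2: parallel reduction of (A1*A2), A3, which is the overall transfer function T(s) = C(s)/R(s) in lowest terms

Therefore the answer is (-2*s^3 - 11*s - 5)/(4*s^3 - 8*s^2 - 14*s + 6).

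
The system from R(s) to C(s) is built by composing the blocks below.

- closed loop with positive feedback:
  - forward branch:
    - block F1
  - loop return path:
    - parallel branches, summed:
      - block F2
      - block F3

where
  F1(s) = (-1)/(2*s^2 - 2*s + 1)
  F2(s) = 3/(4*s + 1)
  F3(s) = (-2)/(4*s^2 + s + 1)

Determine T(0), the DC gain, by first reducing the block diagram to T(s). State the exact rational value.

Answer: -1/2

Working:
Step 1 - reduce the parallel group F2, F3; result (12*s^2 - 5*s + 1)/(16*s^3 + 8*s^2 + 5*s + 1)
Step 2 - apply the feedback formula to F1, (F2+F3); result (-16*s^3 - 8*s^2 - 5*s - 1)/(32*s^5 - 16*s^4 + 10*s^3 + 12*s^2 - 2*s + 2)
The step-2 result is T(s). Setting s = 0: T(0) = -1/2.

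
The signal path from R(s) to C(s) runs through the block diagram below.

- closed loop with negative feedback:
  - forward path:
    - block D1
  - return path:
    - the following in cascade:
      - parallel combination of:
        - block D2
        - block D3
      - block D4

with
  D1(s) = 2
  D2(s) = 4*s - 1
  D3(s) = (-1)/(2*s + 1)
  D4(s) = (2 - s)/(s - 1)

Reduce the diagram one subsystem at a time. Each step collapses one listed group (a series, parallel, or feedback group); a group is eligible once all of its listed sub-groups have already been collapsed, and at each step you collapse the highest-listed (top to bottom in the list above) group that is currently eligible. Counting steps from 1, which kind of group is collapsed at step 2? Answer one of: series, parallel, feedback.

Reducing step by step:

Step 1. combine D2, D3 in parallel
Step 2. combine (D2+D3), D4 in series
Step 3. collapse the loop (D1 forward, ((D2+D3)*D4) return)
The group at step 2 is a series group.

Answer: series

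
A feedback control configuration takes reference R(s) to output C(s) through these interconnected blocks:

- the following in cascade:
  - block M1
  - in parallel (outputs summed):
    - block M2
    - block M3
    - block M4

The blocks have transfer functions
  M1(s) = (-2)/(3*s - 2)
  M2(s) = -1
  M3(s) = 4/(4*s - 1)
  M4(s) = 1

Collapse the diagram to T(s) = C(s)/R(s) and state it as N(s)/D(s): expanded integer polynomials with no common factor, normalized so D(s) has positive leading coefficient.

[1] combine M2, M3, M4 in parallel -> 4/(4*s - 1)
[2] series reduction of M1, (M2+M3+M4); the result is T(s) itself (integer coefficients, no common factor, positive leading denominator coefficient)

Hence the answer: (-8)/(12*s^2 - 11*s + 2)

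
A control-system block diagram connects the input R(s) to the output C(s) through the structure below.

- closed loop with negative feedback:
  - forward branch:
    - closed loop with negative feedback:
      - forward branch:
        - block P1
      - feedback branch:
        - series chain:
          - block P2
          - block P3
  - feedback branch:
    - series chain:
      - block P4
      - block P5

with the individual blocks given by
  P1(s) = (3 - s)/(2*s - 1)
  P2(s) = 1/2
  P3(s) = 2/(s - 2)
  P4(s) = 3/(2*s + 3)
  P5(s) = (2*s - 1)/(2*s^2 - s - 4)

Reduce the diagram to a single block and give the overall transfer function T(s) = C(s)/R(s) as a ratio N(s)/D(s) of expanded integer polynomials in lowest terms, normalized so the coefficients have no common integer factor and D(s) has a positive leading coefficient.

Step 1. multiply P2, P3 (series) -> 1/(s - 2)
Step 2. collapse the loop (P1 forward, (P2*P3) return) -> (-s^2 + 5*s - 6)/(2*s^2 - 6*s + 5)
Step 3. combine P4, P5 in series -> (6*s - 3)/(4*s^3 + 4*s^2 - 11*s - 12)
Step 4. reduce the feedback loop with forward [P1/(1+P1*(P2*P3))] and return (P4*P5): this yields T(s), and no further normalization is needed

Final answer: (-4*s^5 + 16*s^4 + 7*s^3 - 67*s^2 + 6*s + 72)/(8*s^5 - 16*s^4 - 32*s^3 + 95*s^2 - 34*s - 42)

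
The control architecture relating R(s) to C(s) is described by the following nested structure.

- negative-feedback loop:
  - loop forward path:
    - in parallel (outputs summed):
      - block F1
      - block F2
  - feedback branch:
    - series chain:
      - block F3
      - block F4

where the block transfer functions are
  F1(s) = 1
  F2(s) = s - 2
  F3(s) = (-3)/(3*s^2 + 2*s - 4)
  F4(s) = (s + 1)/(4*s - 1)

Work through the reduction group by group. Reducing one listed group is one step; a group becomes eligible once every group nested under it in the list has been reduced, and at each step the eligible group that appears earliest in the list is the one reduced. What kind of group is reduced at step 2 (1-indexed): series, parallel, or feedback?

[1] sum the parallel branches F1, F2
[2] cascade F3, F4
[3] collapse the loop ((F1+F2) forward, (F3*F4) return)
Step 2: series.

Final answer: series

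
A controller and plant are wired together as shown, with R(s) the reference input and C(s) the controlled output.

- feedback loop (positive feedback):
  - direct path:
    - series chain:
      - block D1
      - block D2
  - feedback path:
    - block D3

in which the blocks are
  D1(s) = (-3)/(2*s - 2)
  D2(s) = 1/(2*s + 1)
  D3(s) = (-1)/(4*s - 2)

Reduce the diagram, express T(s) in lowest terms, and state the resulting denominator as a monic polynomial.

Step 1. series reduction of D1, D2 gives (-3)/(4*s^2 - 2*s - 2)
Step 2. feedback reduction of (D1*D2), D3 gives (6 - 12*s)/(16*s^3 - 16*s^2 - 4*s + 1)
That last expression is T(s), already simplified. Scaling its denominator by 1/16 (the reciprocal of the leading coefficient) yields the monic denominator.

Therefore the answer is s^3 - s^2 - s/4 + 1/16.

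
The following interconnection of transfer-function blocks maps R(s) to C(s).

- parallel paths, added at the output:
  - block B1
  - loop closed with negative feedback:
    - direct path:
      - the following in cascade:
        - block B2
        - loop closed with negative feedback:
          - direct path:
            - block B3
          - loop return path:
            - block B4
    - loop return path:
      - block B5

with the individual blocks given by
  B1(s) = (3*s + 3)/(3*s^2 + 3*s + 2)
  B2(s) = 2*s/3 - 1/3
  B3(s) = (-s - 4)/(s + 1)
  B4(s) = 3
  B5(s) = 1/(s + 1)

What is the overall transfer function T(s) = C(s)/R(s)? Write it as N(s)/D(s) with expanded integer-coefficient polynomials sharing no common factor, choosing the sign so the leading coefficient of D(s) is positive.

Step 1 - feedback reduction of B3, B4, giving (s + 4)/(2*s + 11)
Step 2 - series reduction of B2, [B3/(1+B3*B4)], giving (2*s^2 + 7*s - 4)/(6*s + 33)
Step 3 - reduce the feedback loop with forward (B2*[B3/(1+B3*B4)]) and return B5, giving (2*s^3 + 9*s^2 + 3*s - 4)/(8*s^2 + 46*s + 29)
Step 4 - reduce the parallel group B1, [(B2*[B3/(1+B3*B4)])/(1+(B2*[B3/(1+B3*B4)])*B5)], which is the overall transfer function T(s) = C(s)/R(s) in lowest terms

Therefore the answer is (6*s^5 + 33*s^4 + 64*s^3 + 177*s^2 + 219*s + 79)/(24*s^4 + 162*s^3 + 241*s^2 + 179*s + 58).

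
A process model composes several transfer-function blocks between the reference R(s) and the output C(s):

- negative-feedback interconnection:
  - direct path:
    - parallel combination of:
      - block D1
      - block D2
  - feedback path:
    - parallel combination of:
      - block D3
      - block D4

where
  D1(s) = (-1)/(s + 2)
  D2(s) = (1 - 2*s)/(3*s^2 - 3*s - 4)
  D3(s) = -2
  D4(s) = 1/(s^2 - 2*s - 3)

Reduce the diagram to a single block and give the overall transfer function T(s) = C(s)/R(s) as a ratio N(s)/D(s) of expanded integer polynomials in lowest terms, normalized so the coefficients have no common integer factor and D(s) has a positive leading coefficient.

Step 1: combine D1, D2 in parallel; result (6 - 5*s^2)/(3*s^3 + 3*s^2 - 10*s - 8)
Step 2: sum the parallel branches D3, D4; result (-2*s^2 + 4*s + 7)/(s^2 - 2*s - 3)
Step 3: collapse the loop ((D1+D2) forward, (D3+D4) return), giving the overall T(s)

Hence the answer: (-5*s^4 + 10*s^3 + 21*s^2 - 12*s - 18)/(3*s^5 + 7*s^4 - 45*s^3 - 44*s^2 + 70*s + 66)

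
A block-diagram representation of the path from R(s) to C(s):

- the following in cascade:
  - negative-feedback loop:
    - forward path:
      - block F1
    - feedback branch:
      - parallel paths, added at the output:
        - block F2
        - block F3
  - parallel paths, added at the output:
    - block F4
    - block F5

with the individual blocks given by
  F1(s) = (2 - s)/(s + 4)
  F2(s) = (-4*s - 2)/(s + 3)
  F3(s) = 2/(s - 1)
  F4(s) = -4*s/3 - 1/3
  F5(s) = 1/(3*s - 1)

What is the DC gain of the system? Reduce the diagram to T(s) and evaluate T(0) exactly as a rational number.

[1] sum the parallel branches F2, F3 gives (-4*s^2 + 4*s + 8)/(s^2 + 2*s - 3)
[2] reduce the feedback loop with forward F1 and return (F2+F3) gives (-s^3 + 7*s - 6)/(5*s^3 - 6*s^2 + 5*s + 4)
[3] add F4, F5 (parallel) gives (-12*s^2 + s + 4)/(9*s - 3)
[4] multiply [F1/(1+F1*(F2+F3))], (F4+F5) (series) gives (12*s^5 - s^4 - 88*s^3 + 79*s^2 + 22*s - 24)/(45*s^4 - 69*s^3 + 63*s^2 + 21*s - 12)
Evaluating the step-4 result (the overall T(s)) at s = 0 gives T(0) = -24/(-12) = 2.

Therefore the answer is 2.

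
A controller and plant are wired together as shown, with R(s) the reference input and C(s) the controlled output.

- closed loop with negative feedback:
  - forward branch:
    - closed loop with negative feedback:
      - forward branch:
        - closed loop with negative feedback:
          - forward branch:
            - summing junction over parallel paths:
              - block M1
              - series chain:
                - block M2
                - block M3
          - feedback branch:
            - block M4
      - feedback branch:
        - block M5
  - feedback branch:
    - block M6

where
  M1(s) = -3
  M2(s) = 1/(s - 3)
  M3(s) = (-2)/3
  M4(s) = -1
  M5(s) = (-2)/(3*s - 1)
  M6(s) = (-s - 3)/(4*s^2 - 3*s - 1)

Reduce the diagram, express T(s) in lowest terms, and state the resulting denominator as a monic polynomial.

First reduce the diagram to T(s).

Step 1: multiply M2, M3 (series), giving (-2)/(3*s - 9)
Step 2: sum the parallel branches M1, (M2*M3), giving (25 - 9*s)/(3*s - 9)
Step 3: collapse the loop ((M1+(M2*M3)) forward, M4 return), giving (25 - 9*s)/(12*s - 34)
Step 4: reduce the feedback loop with forward [(M1+(M2*M3))/(1+(M1+(M2*M3))*M4)] and return M5, giving (-27*s^2 + 84*s - 25)/(36*s^2 - 96*s - 16)
Step 5: collapse the loop ([[(M1+(M2*M3))/(1+(M1+(M2*M3))*M4)]/(1+[(M1+(M2*M3))/(1+(M1+(M2*M3))*M4)]*M5)] forward, M6 return), giving (-108*s^4 + 417*s^3 - 325*s^2 - 9*s + 25)/(144*s^4 - 465*s^3 + 185*s^2 - 83*s + 91)
No further cancellation is possible in the step-5 result, so that is T(s). Its denominator becomes monic after dividing by the leading coefficient 144.

Answer: s^4 - 155*s^3/48 + 185*s^2/144 - 83*s/144 + 91/144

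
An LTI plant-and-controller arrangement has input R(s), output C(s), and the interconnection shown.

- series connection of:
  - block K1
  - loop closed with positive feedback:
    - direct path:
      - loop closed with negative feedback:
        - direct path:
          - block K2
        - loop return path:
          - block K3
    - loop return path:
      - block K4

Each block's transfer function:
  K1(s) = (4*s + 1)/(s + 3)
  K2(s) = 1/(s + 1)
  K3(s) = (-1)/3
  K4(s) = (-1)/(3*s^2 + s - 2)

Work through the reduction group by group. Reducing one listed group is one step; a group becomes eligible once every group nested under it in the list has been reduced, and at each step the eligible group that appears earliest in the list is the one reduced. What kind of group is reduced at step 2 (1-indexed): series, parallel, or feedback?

Answer: feedback

Working:
(1) collapse the loop (K2 forward, K3 return)
(2) apply the feedback formula to [K2/(1+K2*K3)], K4
(3) series reduction of K1, [[K2/(1+K2*K3)]/(1-[K2/(1+K2*K3)]*K4)]
Step 2: feedback.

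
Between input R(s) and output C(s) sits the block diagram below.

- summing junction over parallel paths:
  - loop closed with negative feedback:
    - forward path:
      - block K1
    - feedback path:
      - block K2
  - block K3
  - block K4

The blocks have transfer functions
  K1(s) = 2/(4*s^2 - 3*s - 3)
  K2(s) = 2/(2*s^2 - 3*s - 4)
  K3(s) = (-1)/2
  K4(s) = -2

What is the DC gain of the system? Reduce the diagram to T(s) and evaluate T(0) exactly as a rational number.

Answer: -3

Working:
[1] reduce the feedback loop with forward K1 and return K2 gives (4*s^2 - 6*s - 8)/(8*s^4 - 18*s^3 - 13*s^2 + 21*s + 16)
[2] sum the parallel branches [K1/(1+K1*K2)], K3, K4 gives (-40*s^4 + 90*s^3 + 73*s^2 - 117*s - 96)/(16*s^4 - 36*s^3 - 26*s^2 + 42*s + 32)
DC gain: substitute s = 0 into T(s) from step 2: T(0) = -96/32 = -3.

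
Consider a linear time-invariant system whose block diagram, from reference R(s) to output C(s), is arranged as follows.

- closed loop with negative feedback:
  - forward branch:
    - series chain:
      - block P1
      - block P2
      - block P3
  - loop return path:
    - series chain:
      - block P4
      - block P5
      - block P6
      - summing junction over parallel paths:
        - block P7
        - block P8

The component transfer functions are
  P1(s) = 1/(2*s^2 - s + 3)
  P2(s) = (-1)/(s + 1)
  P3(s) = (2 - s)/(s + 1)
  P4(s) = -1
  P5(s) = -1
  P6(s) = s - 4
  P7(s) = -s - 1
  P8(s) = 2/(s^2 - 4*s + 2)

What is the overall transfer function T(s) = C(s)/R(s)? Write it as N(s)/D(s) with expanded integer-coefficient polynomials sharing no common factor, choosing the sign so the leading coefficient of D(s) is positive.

The answer is (s^3 - 6*s^2 + 10*s - 4)/(2*s^6 - 6*s^5 + 4*s^4 - 25*s^3 + s^2 + 14*s + 6).

Reasoning:
Step 1 - cascade P1, P2, P3 -> (s - 2)/(2*s^4 + 3*s^3 + 3*s^2 + 5*s + 3)
Step 2 - sum the parallel branches P7, P8 -> (-s^3 + 3*s^2 + 2*s)/(s^2 - 4*s + 2)
Step 3 - multiply P4, P5, P6, (P7+P8) (series) -> (-s^4 + 7*s^3 - 10*s^2 - 8*s)/(s^2 - 4*s + 2)
Step 4 - close the feedback loop around (P1*P2*P3), (P4*P5*P6*(P7+P8)), giving the overall T(s)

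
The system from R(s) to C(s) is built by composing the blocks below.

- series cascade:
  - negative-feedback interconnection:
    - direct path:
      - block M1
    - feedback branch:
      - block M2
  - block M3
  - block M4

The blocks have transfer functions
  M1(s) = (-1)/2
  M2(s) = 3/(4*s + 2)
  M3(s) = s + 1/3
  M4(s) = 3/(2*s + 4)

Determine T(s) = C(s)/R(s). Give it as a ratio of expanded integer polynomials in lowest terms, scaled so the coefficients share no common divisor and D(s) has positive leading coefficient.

Reducing step by step:

1. apply the feedback formula to M1, M2; result (-4*s - 2)/(8*s + 1)
2. combine [M1/(1+M1*M2)], M3, M4 in series; the result is T(s) itself (integer coefficients, no common factor, positive leading denominator coefficient)

Answer: (-6*s^2 - 5*s - 1)/(8*s^2 + 17*s + 2)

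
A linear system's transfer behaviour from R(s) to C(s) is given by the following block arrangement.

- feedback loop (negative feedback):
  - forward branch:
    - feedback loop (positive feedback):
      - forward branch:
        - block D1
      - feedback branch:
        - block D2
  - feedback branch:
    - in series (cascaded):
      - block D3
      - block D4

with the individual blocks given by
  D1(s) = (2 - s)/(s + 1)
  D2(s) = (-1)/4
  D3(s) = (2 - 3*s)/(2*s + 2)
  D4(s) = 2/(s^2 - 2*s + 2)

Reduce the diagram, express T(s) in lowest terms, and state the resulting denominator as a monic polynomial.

The answer is s^4 + s^3 + 2*s^2 - 26*s/3 + 28/3.

Reasoning:
(1) apply the feedback formula to D1, D2 -> (8 - 4*s)/(3*s + 6)
(2) series reduction of D3, D4 -> (2 - 3*s)/(s^3 - s^2 + 2)
(3) feedback reduction of [D1/(1-D1*D2)], (D3*D4) -> (-4*s^4 + 12*s^3 - 8*s^2 - 8*s + 16)/(3*s^4 + 3*s^3 + 6*s^2 - 26*s + 28)
T(s) is the step-3 result (common factors already cancelled). Leading coefficient of the denominator: 3. Divide through by 3 for the monic polynomial.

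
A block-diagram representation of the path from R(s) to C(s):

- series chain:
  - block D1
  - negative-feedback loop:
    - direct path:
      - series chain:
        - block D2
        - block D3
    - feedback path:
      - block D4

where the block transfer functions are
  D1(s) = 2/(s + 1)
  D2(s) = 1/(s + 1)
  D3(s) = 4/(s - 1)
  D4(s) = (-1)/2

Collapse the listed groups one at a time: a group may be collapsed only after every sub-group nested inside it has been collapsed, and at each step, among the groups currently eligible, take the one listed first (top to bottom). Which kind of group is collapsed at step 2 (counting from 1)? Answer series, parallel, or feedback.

(1) cascade D2, D3
(2) feedback reduction of (D2*D3), D4
(3) series reduction of D1, [(D2*D3)/(1+(D2*D3)*D4)]
At step 2 the group reduced is feedback.

Final answer: feedback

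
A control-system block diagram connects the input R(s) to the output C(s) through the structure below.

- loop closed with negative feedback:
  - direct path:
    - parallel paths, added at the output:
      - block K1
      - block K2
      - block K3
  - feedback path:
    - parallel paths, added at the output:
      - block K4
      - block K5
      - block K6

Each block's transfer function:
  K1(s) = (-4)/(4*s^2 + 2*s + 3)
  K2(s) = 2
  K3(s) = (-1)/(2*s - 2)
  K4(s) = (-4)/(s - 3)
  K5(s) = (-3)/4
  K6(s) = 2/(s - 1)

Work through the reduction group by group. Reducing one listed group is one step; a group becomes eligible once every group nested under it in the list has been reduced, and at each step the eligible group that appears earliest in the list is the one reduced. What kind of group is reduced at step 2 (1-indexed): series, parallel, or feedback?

Answer: parallel

Working:
Step 1. sum the parallel branches K1, K2, K3
Step 2. parallel reduction of K4, K5, K6
Step 3. collapse the loop ((K1+K2+K3) forward, (K4+K5+K6) return)
At step 2 the group reduced is parallel.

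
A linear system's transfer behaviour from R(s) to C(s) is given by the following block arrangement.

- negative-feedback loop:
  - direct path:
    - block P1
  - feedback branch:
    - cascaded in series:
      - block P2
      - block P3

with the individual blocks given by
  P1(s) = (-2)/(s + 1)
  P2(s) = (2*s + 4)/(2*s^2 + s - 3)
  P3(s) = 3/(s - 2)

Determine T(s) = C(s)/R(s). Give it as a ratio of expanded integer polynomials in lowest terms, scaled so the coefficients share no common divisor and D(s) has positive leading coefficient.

Step 1 - series reduction of P2, P3 -> (6*s + 12)/(2*s^3 - 3*s^2 - 5*s + 6)
Step 2 - reduce the feedback loop with forward P1 and return (P2*P3), which is the overall transfer function T(s) = C(s)/R(s) in lowest terms

Hence the answer: (-4*s^3 + 6*s^2 + 10*s - 12)/(2*s^4 - s^3 - 8*s^2 - 11*s - 18)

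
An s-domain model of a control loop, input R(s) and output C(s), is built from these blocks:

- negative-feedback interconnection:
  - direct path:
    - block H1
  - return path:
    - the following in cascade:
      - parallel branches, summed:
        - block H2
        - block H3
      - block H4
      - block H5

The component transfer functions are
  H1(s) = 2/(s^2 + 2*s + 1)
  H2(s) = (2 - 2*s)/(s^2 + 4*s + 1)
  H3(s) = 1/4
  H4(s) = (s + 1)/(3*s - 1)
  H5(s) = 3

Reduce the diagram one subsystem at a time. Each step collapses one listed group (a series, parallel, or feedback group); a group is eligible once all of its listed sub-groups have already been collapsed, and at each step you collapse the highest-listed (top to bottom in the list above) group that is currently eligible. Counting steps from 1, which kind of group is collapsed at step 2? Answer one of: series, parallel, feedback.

Reducing step by step:

[1] reduce the parallel group H2, H3
[2] series reduction of (H2+H3), H4, H5
[3] collapse the loop (H1 forward, ((H2+H3)*H4*H5) return)
The group at step 2 is a series group.

Answer: series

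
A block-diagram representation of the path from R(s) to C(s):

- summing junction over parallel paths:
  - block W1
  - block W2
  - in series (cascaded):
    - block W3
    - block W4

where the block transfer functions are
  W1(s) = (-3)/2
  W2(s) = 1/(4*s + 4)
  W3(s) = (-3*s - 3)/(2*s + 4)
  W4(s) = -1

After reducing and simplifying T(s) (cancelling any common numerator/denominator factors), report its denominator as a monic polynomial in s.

1. series reduction of W3, W4 gives (3*s + 3)/(2*s + 4)
2. add W1, W2, (W3*W4) (parallel) gives (-5*s - 4)/(4*s^2 + 12*s + 8)
No further cancellation is possible in the step-2 result, so that is T(s). Its denominator becomes monic after dividing by the leading coefficient 4.

Hence the answer: s^2 + 3*s + 2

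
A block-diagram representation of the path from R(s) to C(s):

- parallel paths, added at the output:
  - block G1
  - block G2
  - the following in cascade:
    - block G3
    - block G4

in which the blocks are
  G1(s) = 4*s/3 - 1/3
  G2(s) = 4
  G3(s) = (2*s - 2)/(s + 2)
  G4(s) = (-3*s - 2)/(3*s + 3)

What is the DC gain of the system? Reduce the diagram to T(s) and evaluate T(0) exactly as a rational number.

1. series reduction of G3, G4 -> (-6*s^2 + 2*s + 4)/(3*s^2 + 9*s + 6)
2. reduce the parallel group G1, G2, (G3*G4) -> (4*s^3 + 17*s^2 + 43*s + 26)/(3*s^2 + 9*s + 6)
DC gain: substitute s = 0 into T(s) from step 2: T(0) = 26/6 = 13/3.

Therefore the answer is 13/3.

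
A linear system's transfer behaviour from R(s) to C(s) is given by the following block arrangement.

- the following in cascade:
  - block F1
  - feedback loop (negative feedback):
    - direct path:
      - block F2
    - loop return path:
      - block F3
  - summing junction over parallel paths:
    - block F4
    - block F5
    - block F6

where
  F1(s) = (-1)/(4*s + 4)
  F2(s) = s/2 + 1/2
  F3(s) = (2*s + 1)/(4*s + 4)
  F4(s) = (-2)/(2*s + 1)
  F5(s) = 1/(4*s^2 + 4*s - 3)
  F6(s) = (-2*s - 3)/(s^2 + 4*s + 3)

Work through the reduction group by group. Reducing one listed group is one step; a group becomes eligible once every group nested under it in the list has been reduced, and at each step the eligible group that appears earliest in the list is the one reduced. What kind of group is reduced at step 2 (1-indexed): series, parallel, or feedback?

Step 1. apply the feedback formula to F2, F3
Step 2. add F4, F5, F6 (parallel)
Step 3. cascade F1, [F2/(1+F2*F3)], (F4+F5+F6)
Step 2: parallel.

Answer: parallel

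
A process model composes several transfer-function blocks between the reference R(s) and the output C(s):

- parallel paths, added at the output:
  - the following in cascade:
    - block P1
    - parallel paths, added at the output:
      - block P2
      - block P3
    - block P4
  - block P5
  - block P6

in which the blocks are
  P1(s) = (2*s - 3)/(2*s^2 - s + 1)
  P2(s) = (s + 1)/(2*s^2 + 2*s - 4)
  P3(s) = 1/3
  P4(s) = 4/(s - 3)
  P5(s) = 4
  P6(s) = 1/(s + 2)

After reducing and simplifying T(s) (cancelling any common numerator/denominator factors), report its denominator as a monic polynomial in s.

Answer: s^5 - 5*s^4/2 - 7*s^3/2 + 15*s^2/2 - 11*s/2 + 3

Working:
Step 1 - parallel reduction of P2, P3 = (2*s^2 + 5*s - 1)/(6*s^2 + 6*s - 12)
Step 2 - combine P1, (P2+P3), P4 in series = (8*s^3 + 8*s^2 - 34*s + 6)/(6*s^5 - 15*s^4 - 21*s^3 + 45*s^2 - 33*s + 18)
Step 3 - parallel reduction of (P1*(P2+P3)*P4), P5, P6 = (24*s^5 - 54*s^4 - 103*s^3 + 221*s^2 - 187*s + 87)/(6*s^5 - 15*s^4 - 21*s^3 + 45*s^2 - 33*s + 18)
That last expression is T(s), already simplified. Scaling its denominator by 1/6 (the reciprocal of the leading coefficient) yields the monic denominator.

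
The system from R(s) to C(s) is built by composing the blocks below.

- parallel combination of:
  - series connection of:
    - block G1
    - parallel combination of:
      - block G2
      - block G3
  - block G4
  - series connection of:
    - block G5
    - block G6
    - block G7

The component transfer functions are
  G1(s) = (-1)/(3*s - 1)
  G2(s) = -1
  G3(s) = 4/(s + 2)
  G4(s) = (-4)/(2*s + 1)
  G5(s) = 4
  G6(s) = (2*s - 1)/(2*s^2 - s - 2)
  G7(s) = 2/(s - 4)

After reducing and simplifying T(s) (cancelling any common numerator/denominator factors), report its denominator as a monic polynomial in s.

(1) reduce the parallel group G2, G3 = (2 - s)/(s + 2)
(2) combine G1, (G2+G3) in series = (s - 2)/(3*s^2 + 5*s - 2)
(3) reduce the series chain G5, G6, G7 = (16*s - 8)/(2*s^3 - 9*s^2 + 2*s + 8)
(4) combine (G1*(G2+G3)), G4, (G5*G6*G7) in parallel = (-20*s^5 + 140*s^4 + 359*s^3 - 268*s^2 - 212*s + 64)/(12*s^6 - 28*s^5 - 103*s^4 + 61*s^3 + 124*s^2 + 4*s - 16)
No further cancellation is possible in the step-4 result, so that is T(s). Its denominator becomes monic after dividing by the leading coefficient 12.

Answer: s^6 - 7*s^5/3 - 103*s^4/12 + 61*s^3/12 + 31*s^2/3 + s/3 - 4/3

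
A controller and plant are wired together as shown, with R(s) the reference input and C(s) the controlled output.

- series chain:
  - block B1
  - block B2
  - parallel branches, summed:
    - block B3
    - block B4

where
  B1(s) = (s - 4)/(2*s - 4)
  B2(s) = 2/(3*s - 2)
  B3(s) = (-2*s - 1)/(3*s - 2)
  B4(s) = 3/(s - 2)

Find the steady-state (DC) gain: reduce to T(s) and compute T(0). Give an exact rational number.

The answer is 1.

Reasoning:
(1) add B3, B4 (parallel): (-2*s^2 + 12*s - 4)/(3*s^2 - 8*s + 4)
(2) multiply B1, B2, (B3+B4) (series): (-2*s^3 + 20*s^2 - 52*s + 16)/(9*s^4 - 48*s^3 + 88*s^2 - 64*s + 16)
DC gain: substitute s = 0 into T(s) from step 2: T(0) = 16/16 = 1.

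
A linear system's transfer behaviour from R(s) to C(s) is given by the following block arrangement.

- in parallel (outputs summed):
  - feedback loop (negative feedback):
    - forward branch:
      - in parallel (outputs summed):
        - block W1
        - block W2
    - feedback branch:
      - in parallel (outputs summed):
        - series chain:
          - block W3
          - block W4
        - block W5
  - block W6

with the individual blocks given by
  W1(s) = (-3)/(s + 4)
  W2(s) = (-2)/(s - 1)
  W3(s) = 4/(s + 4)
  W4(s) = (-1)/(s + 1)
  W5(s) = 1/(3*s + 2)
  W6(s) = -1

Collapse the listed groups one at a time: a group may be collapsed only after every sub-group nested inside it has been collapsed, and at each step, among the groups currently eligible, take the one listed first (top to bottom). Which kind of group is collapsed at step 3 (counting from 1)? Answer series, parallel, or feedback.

Step 1: parallel reduction of W1, W2
Step 2: cascade W3, W4
Step 3: add (W3*W4), W5 (parallel)
Step 4: collapse the loop ((W1+W2) forward, ((W3*W4)+W5) return)
Step 5: sum the parallel branches [(W1+W2)/(1+(W1+W2)*((W3*W4)+W5))], W6
The group at step 3 is a parallel group.

Final answer: parallel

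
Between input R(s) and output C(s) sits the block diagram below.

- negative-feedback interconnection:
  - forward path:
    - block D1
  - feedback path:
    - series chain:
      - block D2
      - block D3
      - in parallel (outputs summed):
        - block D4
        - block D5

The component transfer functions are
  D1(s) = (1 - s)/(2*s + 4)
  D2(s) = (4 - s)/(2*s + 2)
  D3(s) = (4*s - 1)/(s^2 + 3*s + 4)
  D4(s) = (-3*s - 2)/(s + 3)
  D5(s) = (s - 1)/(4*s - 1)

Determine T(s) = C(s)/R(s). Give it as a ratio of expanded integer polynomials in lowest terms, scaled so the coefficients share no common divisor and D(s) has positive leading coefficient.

Answer: (-2*s^5 - 12*s^4 - 24*s^3 - 12*s^2 + 26*s + 24)/(4*s^5 + 25*s^4 + 184*s^3 + 222*s^2 + 241*s + 92)

Working:
Step 1 - add D4, D5 (parallel) -> (-11*s^2 - 3*s - 1)/(4*s^2 + 11*s - 3)
Step 2 - cascade D2, D3, (D4+D5) -> (11*s^3 - 41*s^2 - 11*s - 4)/(2*s^4 + 14*s^3 + 38*s^2 + 50*s + 24)
Step 3 - close the feedback loop around D1, (D2*D3*(D4+D5)), giving the overall T(s)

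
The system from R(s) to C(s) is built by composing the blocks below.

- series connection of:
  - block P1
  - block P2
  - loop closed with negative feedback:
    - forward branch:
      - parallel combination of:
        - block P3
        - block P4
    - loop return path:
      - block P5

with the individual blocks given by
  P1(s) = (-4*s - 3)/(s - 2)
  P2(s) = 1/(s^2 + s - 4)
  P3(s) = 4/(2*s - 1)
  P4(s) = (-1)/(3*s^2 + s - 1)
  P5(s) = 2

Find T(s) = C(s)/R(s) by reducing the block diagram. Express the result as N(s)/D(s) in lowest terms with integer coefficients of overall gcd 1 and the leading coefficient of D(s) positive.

Reducing step by step:

[1] reduce the parallel group P3, P4 -> (12*s^2 + 2*s - 3)/(6*s^3 - s^2 - 3*s + 1)
[2] apply the feedback formula to (P3+P4), P5 -> (12*s^2 + 2*s - 3)/(6*s^3 + 23*s^2 + s - 5)
[3] combine P1, P2, [(P3+P4)/(1+(P3+P4)*P5)] in series; the result is T(s) itself (integer coefficients, no common factor, positive leading denominator coefficient)

Answer: (-48*s^3 - 44*s^2 + 6*s + 9)/(6*s^6 + 17*s^5 - 58*s^4 - 96*s^3 + 183*s^2 + 38*s - 40)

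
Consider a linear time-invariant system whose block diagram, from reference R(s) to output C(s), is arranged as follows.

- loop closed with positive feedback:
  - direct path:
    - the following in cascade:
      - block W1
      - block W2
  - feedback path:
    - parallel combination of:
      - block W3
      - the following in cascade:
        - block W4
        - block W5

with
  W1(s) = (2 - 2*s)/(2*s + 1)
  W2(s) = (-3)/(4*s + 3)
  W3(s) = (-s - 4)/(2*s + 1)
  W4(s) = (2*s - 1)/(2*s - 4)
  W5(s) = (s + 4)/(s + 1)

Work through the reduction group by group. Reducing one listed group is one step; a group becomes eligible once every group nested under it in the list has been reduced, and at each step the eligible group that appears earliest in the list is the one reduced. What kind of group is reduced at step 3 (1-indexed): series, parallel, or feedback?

Reducing step by step:

(1) multiply W1, W2 (series)
(2) reduce the series chain W4, W5
(3) reduce the parallel group W3, (W4*W5)
(4) reduce the feedback loop with forward (W1*W2) and return (W3+(W4*W5))
So the answer for step 3 is parallel.

Answer: parallel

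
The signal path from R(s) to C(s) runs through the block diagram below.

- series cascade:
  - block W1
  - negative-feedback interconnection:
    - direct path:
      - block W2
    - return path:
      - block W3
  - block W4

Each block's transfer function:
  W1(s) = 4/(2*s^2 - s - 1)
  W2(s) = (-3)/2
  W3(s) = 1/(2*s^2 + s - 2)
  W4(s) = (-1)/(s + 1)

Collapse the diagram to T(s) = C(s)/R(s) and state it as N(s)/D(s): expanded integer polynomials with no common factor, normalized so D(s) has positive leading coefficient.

Answer: (24*s^2 + 12*s - 24)/(8*s^5 + 8*s^4 - 20*s^3 - 15*s^2 + 12*s + 7)

Working:
[1] reduce the feedback loop with forward W2 and return W3; result (-6*s^2 - 3*s + 6)/(4*s^2 + 2*s - 7)
[2] reduce the series chain W1, [W2/(1+W2*W3)], W4 - this is the overall T(s), already in the required normalized form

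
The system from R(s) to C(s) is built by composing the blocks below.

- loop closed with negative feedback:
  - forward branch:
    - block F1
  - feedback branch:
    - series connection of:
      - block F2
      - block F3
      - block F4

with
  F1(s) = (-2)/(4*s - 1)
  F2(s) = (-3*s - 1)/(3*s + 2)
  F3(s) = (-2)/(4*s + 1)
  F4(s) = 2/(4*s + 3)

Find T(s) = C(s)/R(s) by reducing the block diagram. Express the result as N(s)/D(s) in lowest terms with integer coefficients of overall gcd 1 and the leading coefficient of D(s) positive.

Answer: (-96*s^3 - 160*s^2 - 82*s - 12)/(192*s^4 + 272*s^3 + 84*s^2 - 41*s - 14)

Working:
(1) combine F2, F3, F4 in series: (12*s + 4)/(48*s^3 + 80*s^2 + 41*s + 6)
(2) apply the feedback formula to F1, (F2*F3*F4), which is the overall transfer function T(s) = C(s)/R(s) in lowest terms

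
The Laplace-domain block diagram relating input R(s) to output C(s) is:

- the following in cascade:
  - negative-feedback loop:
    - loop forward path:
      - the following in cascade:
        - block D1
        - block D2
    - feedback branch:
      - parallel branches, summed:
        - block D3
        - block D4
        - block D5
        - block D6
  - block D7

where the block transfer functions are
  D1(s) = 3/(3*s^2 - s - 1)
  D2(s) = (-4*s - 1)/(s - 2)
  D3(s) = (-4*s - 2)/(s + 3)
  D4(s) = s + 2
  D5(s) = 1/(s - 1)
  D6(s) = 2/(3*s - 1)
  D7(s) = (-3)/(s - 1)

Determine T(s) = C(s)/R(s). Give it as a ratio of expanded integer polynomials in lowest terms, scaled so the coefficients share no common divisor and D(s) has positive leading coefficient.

Reducing step by step:

Step 1: reduce the series chain D1, D2 gives (-12*s - 3)/(3*s^3 - 7*s^2 + s + 2)
Step 2: reduce the parallel group D3, D4, D5, D6 gives (3*s^4 - s^3 + 14*s^2 - 3*s - 5)/(3*s^3 + 5*s^2 - 11*s + 3)
Step 3: close the feedback loop around (D1*D2), (D3+D4+D5+D6) gives (-36*s^4 - 69*s^3 + 117*s^2 - 3*s - 9)/(9*s^6 - 42*s^5 - 62*s^4 - 68*s^3 - 28*s^2 + 50*s + 21)
Step 4: series reduction of [(D1*D2)/(1+(D1*D2)*(D3+D4+D5+D6))], D7, which is the overall transfer function T(s) = C(s)/R(s) in lowest terms

Answer: (108*s^3 + 315*s^2 - 36*s - 27)/(9*s^6 - 42*s^5 - 62*s^4 - 68*s^3 - 28*s^2 + 50*s + 21)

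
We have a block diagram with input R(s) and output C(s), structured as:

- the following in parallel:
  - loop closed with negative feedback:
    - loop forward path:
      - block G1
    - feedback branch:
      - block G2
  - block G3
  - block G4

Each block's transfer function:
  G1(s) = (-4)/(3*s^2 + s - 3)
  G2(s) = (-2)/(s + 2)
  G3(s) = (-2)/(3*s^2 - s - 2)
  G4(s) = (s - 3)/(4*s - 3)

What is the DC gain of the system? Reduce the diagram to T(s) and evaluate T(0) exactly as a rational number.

First reduce the diagram to T(s).

Step 1. apply the feedback formula to G1, G2 -> (-4*s - 8)/(3*s^3 + 7*s^2 - s + 2)
Step 2. add [G1/(1+G1*G2)], G3, G4 (parallel) -> (9*s^6 - 9*s^5 - 142*s^4 - 41*s^3 + 195*s^2 - 10*s - 24)/(36*s^6 + 45*s^5 - 118*s^4 + 20*s^3 + 21*s^2 - 16*s + 12)
DC gain: substitute s = 0 into T(s) from step 2: T(0) = -24/12 = -2.

Answer: -2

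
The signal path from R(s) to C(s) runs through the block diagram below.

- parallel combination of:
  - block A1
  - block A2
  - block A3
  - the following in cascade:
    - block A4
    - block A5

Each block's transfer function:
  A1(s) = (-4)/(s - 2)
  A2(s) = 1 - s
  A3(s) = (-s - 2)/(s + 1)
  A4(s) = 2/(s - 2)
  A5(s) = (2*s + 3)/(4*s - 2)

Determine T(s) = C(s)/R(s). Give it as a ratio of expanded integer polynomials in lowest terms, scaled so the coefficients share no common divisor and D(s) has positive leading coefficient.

The answer is (-2*s^4 + 3*s^3 - 5*s^2 + 4*s + 5)/(2*s^3 - 3*s^2 - 3*s + 2).

Reasoning:
1. reduce the series chain A4, A5, giving (2*s + 3)/(2*s^2 - 5*s + 2)
2. parallel reduction of A1, A2, A3, (A4*A5); the result is T(s) itself (integer coefficients, no common factor, positive leading denominator coefficient)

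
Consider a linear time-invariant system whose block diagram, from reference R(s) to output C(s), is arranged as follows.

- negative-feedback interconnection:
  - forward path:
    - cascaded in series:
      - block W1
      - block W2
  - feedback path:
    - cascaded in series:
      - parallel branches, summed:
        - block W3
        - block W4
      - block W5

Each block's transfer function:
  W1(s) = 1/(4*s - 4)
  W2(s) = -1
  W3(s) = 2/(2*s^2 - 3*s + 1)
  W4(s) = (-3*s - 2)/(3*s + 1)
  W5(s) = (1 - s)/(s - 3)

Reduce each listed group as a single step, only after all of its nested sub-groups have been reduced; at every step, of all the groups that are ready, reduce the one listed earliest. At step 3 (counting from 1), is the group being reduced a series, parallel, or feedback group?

Reducing step by step:

(1) combine W1, W2 in series
(2) add W3, W4 (parallel)
(3) series reduction of (W3+W4), W5
(4) close the feedback loop around (W1*W2), ((W3+W4)*W5)
So the answer for step 3 is series.

Answer: series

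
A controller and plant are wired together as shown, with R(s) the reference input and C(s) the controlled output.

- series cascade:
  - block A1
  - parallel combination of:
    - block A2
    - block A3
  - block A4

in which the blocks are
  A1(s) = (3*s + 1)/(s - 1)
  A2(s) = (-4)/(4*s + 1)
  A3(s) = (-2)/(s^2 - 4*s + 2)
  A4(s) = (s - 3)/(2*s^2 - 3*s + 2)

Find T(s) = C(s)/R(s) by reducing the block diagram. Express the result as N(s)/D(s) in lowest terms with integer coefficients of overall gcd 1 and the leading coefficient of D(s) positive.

Answer: (-12*s^4 + 56*s^3 - 82*s^2 + 56*s + 30)/(8*s^6 - 50*s^5 + 103*s^4 - 99*s^3 + 40*s^2 + 2*s - 4)

Working:
Step 1. sum the parallel branches A2, A3 -> (-4*s^2 + 8*s - 10)/(4*s^3 - 15*s^2 + 4*s + 2)
Step 2. combine A1, (A2+A3), A4 in series, giving the overall T(s)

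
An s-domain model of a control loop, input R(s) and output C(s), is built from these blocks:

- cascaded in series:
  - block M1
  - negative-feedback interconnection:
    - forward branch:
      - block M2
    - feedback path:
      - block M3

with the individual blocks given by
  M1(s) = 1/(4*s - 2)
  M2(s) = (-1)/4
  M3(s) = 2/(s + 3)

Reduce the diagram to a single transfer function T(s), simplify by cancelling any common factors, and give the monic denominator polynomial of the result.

Answer: s^2 + 2*s - 5/4

Working:
Step 1 - apply the feedback formula to M2, M3 -> (-s - 3)/(4*s + 10)
Step 2 - series reduction of M1, [M2/(1+M2*M3)] -> (-s - 3)/(16*s^2 + 32*s - 20)
Step 2 gives the fully reduced T(s), with no common factor left to cancel. The denominator's leading coefficient is 16, so divide each of its coefficients by 16 to get the monic form.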